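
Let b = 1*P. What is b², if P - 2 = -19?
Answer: 289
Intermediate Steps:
P = -17 (P = 2 - 19 = -17)
b = -17 (b = 1*(-17) = -17)
b² = (-17)² = 289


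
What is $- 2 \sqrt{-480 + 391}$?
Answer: $- 2 i \sqrt{89} \approx - 18.868 i$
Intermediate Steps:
$- 2 \sqrt{-480 + 391} = - 2 \sqrt{-89} = - 2 i \sqrt{89}$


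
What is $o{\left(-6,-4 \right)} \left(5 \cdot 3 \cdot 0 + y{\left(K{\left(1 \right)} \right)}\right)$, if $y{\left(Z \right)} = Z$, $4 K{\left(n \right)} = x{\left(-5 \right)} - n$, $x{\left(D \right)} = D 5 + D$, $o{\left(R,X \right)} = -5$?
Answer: $\frac{155}{4} \approx 38.75$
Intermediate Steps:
$x{\left(D \right)} = 6 D$ ($x{\left(D \right)} = 5 D + D = 6 D$)
$K{\left(n \right)} = - \frac{15}{2} - \frac{n}{4}$ ($K{\left(n \right)} = \frac{6 \left(-5\right) - n}{4} = \frac{-30 - n}{4} = - \frac{15}{2} - \frac{n}{4}$)
$o{\left(-6,-4 \right)} \left(5 \cdot 3 \cdot 0 + y{\left(K{\left(1 \right)} \right)}\right) = - 5 \left(5 \cdot 3 \cdot 0 - \frac{31}{4}\right) = - 5 \left(5 \cdot 0 - \frac{31}{4}\right) = - 5 \left(0 - \frac{31}{4}\right) = \left(-5\right) \left(- \frac{31}{4}\right) = \frac{155}{4}$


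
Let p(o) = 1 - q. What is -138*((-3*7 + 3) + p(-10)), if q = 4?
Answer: 2898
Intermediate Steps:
p(o) = -3 (p(o) = 1 - 1*4 = 1 - 4 = -3)
-138*((-3*7 + 3) + p(-10)) = -138*((-3*7 + 3) - 3) = -138*((-21 + 3) - 3) = -138*(-18 - 3) = -138*(-21) = 2898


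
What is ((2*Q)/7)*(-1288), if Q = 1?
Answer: -368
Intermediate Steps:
((2*Q)/7)*(-1288) = ((2*1)/7)*(-1288) = (2*(⅐))*(-1288) = (2/7)*(-1288) = -368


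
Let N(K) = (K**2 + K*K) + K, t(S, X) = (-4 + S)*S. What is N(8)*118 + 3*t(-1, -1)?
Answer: 16063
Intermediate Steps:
t(S, X) = S*(-4 + S)
N(K) = K + 2*K**2 (N(K) = (K**2 + K**2) + K = 2*K**2 + K = K + 2*K**2)
N(8)*118 + 3*t(-1, -1) = (8*(1 + 2*8))*118 + 3*(-(-4 - 1)) = (8*(1 + 16))*118 + 3*(-1*(-5)) = (8*17)*118 + 3*5 = 136*118 + 15 = 16048 + 15 = 16063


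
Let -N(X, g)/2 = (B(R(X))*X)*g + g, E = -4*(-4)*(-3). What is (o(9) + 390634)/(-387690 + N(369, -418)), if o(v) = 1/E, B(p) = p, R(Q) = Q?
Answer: 18750431/5445299616 ≈ 0.0034434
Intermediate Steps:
E = -48 (E = 16*(-3) = -48)
o(v) = -1/48 (o(v) = 1/(-48) = -1/48)
N(X, g) = -2*g - 2*g*X² (N(X, g) = -2*((X*X)*g + g) = -2*(X²*g + g) = -2*(g*X² + g) = -2*(g + g*X²) = -2*g - 2*g*X²)
(o(9) + 390634)/(-387690 + N(369, -418)) = (-1/48 + 390634)/(-387690 - 2*(-418)*(1 + 369²)) = 18750431/(48*(-387690 - 2*(-418)*(1 + 136161))) = 18750431/(48*(-387690 - 2*(-418)*136162)) = 18750431/(48*(-387690 + 113831432)) = (18750431/48)/113443742 = (18750431/48)*(1/113443742) = 18750431/5445299616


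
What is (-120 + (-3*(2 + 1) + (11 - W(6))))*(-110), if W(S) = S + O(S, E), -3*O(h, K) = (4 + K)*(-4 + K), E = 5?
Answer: 13310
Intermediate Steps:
O(h, K) = -(-4 + K)*(4 + K)/3 (O(h, K) = -(4 + K)*(-4 + K)/3 = -(-4 + K)*(4 + K)/3)
W(S) = -3 + S (W(S) = S + (16/3 - ⅓*5²) = S + (16/3 - ⅓*25) = S + (16/3 - 25/3) = S - 3 = -3 + S)
(-120 + (-3*(2 + 1) + (11 - W(6))))*(-110) = (-120 + (-3*(2 + 1) + (11 - (-3 + 6))))*(-110) = (-120 + (-3*3 + (11 - 1*3)))*(-110) = (-120 + (-9 + (11 - 3)))*(-110) = (-120 + (-9 + 8))*(-110) = (-120 - 1)*(-110) = -121*(-110) = 13310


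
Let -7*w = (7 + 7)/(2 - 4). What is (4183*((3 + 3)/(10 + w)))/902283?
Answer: 8366/3308371 ≈ 0.0025287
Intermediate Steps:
w = 1 (w = -(7 + 7)/(7*(2 - 4)) = -2/(-2) = -2*(-1)/2 = -1/7*(-7) = 1)
(4183*((3 + 3)/(10 + w)))/902283 = (4183*((3 + 3)/(10 + 1)))/902283 = (4183*(6/11))*(1/902283) = (25098/11)*(1/902283) = 8366/3308371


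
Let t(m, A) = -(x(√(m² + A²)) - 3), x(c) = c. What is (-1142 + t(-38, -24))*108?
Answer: -123012 - 216*√505 ≈ -1.2787e+5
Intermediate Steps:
t(m, A) = 3 - √(A² + m²) (t(m, A) = -(√(m² + A²) - 3) = -(√(A² + m²) - 3) = -(-3 + √(A² + m²)) = 3 - √(A² + m²))
(-1142 + t(-38, -24))*108 = (-1142 + (3 - √((-24)² + (-38)²)))*108 = (-1142 + (3 - √(576 + 1444)))*108 = (-1142 + (3 - √2020))*108 = (-1142 + (3 - 2*√505))*108 = (-1139 - 2*√505)*108 = -123012 - 216*√505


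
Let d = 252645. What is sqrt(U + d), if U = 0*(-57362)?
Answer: sqrt(252645) ≈ 502.64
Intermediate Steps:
U = 0
sqrt(U + d) = sqrt(0 + 252645) = sqrt(252645)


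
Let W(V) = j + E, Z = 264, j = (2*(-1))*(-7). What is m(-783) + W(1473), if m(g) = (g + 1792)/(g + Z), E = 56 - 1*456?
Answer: -201343/519 ≈ -387.94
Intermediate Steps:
j = 14 (j = -2*(-7) = 14)
E = -400 (E = 56 - 456 = -400)
m(g) = (1792 + g)/(264 + g) (m(g) = (g + 1792)/(g + 264) = (1792 + g)/(264 + g))
W(V) = -386 (W(V) = 14 - 400 = -386)
m(-783) + W(1473) = (1792 - 783)/(264 - 783) - 386 = 1009/(-519) - 386 = -1/519*1009 - 386 = -1009/519 - 386 = -201343/519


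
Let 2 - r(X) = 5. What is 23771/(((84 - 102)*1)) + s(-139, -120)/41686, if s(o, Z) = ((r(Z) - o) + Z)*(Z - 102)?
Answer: -495490921/375174 ≈ -1320.7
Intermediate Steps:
r(X) = -3 (r(X) = 2 - 1*5 = 2 - 5 = -3)
s(o, Z) = (-102 + Z)*(-3 + Z - o) (s(o, Z) = ((-3 - o) + Z)*(Z - 102) = (-3 + Z - o)*(-102 + Z) = (-102 + Z)*(-3 + Z - o))
23771/(((84 - 102)*1)) + s(-139, -120)/41686 = 23771/(((84 - 102)*1)) + (306 + (-120)² - 105*(-120) + 102*(-139) - 1*(-120)*(-139))/41686 = 23771/((-18*1)) + (306 + 14400 + 12600 - 14178 - 16680)*(1/41686) = 23771/(-18) - 3552*1/41686 = 23771*(-1/18) - 1776/20843 = -23771/18 - 1776/20843 = -495490921/375174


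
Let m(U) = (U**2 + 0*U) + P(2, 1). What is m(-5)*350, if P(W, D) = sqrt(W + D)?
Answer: 8750 + 350*sqrt(3) ≈ 9356.2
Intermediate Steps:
P(W, D) = sqrt(D + W)
m(U) = sqrt(3) + U**2 (m(U) = (U**2 + 0*U) + sqrt(1 + 2) = (U**2 + 0) + sqrt(3) = U**2 + sqrt(3) = sqrt(3) + U**2)
m(-5)*350 = (sqrt(3) + (-5)**2)*350 = (sqrt(3) + 25)*350 = (25 + sqrt(3))*350 = 8750 + 350*sqrt(3)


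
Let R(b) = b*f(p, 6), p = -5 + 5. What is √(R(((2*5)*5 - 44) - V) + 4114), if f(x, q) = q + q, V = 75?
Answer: √3286 ≈ 57.324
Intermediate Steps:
p = 0
f(x, q) = 2*q
R(b) = 12*b (R(b) = b*(2*6) = b*12 = 12*b)
√(R(((2*5)*5 - 44) - V) + 4114) = √(12*(((2*5)*5 - 44) - 1*75) + 4114) = √(12*((10*5 - 44) - 75) + 4114) = √(12*((50 - 44) - 75) + 4114) = √(12*(6 - 75) + 4114) = √(12*(-69) + 4114) = √(-828 + 4114) = √3286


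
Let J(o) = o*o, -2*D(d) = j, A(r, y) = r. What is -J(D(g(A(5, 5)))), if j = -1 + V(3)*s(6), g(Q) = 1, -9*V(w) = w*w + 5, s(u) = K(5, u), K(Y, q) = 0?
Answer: -1/4 ≈ -0.25000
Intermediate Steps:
s(u) = 0
V(w) = -5/9 - w**2/9 (V(w) = -(w*w + 5)/9 = -(w**2 + 5)/9 = -(5 + w**2)/9 = -5/9 - w**2/9)
j = -1 (j = -1 + (-5/9 - 1/9*3**2)*0 = -1 + (-5/9 - 1/9*9)*0 = -1 + (-5/9 - 1)*0 = -1 - 14/9*0 = -1 + 0 = -1)
D(d) = 1/2 (D(d) = -1/2*(-1) = 1/2)
J(o) = o**2
-J(D(g(A(5, 5)))) = -(1/2)**2 = -1*1/4 = -1/4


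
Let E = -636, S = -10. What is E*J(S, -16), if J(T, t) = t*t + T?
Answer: -156456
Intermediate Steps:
J(T, t) = T + t² (J(T, t) = t² + T = T + t²)
E*J(S, -16) = -636*(-10 + (-16)²) = -636*(-10 + 256) = -636*246 = -156456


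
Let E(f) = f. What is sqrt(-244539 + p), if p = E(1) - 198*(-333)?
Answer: 2*I*sqrt(44651) ≈ 422.62*I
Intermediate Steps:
p = 65935 (p = 1 - 198*(-333) = 1 + 65934 = 65935)
sqrt(-244539 + p) = sqrt(-244539 + 65935) = sqrt(-178604) = 2*I*sqrt(44651)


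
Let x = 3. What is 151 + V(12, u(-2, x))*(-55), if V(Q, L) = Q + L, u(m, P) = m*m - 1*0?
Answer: -729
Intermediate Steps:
u(m, P) = m² (u(m, P) = m² + 0 = m²)
V(Q, L) = L + Q
151 + V(12, u(-2, x))*(-55) = 151 + ((-2)² + 12)*(-55) = 151 + (4 + 12)*(-55) = 151 + 16*(-55) = 151 - 880 = -729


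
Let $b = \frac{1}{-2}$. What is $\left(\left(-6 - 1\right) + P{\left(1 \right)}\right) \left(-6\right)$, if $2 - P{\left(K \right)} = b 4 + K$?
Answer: $24$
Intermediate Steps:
$b = - \frac{1}{2} \approx -0.5$
$P{\left(K \right)} = 4 - K$ ($P{\left(K \right)} = 2 - \left(\left(- \frac{1}{2}\right) 4 + K\right) = 2 - \left(-2 + K\right) = 4 - K$)
$\left(\left(-6 - 1\right) + P{\left(1 \right)}\right) \left(-6\right) = \left(\left(-6 - 1\right) + \left(4 - 1\right)\right) \left(-6\right) = \left(-7 + \left(4 - 1\right)\right) \left(-6\right) = \left(-7 + 3\right) \left(-6\right) = \left(-4\right) \left(-6\right) = 24$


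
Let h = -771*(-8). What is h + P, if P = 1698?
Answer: 7866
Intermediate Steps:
h = 6168
h + P = 6168 + 1698 = 7866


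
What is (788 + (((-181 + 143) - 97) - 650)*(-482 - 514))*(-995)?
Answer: -778734760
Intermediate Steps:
(788 + (((-181 + 143) - 97) - 650)*(-482 - 514))*(-995) = (788 + ((-38 - 97) - 650)*(-996))*(-995) = (788 + (-135 - 650)*(-996))*(-995) = (788 - 785*(-996))*(-995) = (788 + 781860)*(-995) = 782648*(-995) = -778734760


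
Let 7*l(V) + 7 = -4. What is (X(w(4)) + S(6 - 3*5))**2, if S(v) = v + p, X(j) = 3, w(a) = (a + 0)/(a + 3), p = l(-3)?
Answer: 2809/49 ≈ 57.327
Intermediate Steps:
l(V) = -11/7 (l(V) = -1 + (1/7)*(-4) = -1 - 4/7 = -11/7)
p = -11/7 ≈ -1.5714
w(a) = a/(3 + a)
S(v) = -11/7 + v (S(v) = v - 11/7 = -11/7 + v)
(X(w(4)) + S(6 - 3*5))**2 = (3 + (-11/7 + (6 - 3*5)))**2 = (3 + (-11/7 + (6 - 1*15)))**2 = (3 + (-11/7 + (6 - 15)))**2 = (3 + (-11/7 - 9))**2 = (3 - 74/7)**2 = (-53/7)**2 = 2809/49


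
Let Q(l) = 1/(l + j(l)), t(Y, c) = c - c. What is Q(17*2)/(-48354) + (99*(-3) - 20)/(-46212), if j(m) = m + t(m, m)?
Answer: 28952017/4220788424 ≈ 0.0068594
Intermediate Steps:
t(Y, c) = 0
j(m) = m (j(m) = m + 0 = m)
Q(l) = 1/(2*l) (Q(l) = 1/(l + l) = 1/(2*l))
Q(17*2)/(-48354) + (99*(-3) - 20)/(-46212) = (1/(2*((17*2))))/(-48354) + (99*(-3) - 20)/(-46212) = ((1/2)/34)*(-1/48354) + (-297 - 20)*(-1/46212) = ((1/2)*(1/34))*(-1/48354) - 317*(-1/46212) = (1/68)*(-1/48354) + 317/46212 = -1/3288072 + 317/46212 = 28952017/4220788424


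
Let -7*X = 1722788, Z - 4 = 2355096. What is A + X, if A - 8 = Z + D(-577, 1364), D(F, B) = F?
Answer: 14758929/7 ≈ 2.1084e+6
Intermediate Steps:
Z = 2355100 (Z = 4 + 2355096 = 2355100)
X = -1722788/7 (X = -⅐*1722788 = -1722788/7 ≈ -2.4611e+5)
A = 2354531 (A = 8 + (2355100 - 577) = 8 + 2354523 = 2354531)
A + X = 2354531 - 1722788/7 = 14758929/7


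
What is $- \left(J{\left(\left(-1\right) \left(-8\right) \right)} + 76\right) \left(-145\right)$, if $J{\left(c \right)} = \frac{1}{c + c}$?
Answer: $\frac{176465}{16} \approx 11029.0$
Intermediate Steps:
$J{\left(c \right)} = \frac{1}{2 c}$
$- \left(J{\left(\left(-1\right) \left(-8\right) \right)} + 76\right) \left(-145\right) = - \left(\frac{1}{2 \left(\left(-1\right) \left(-8\right)\right)} + 76\right) \left(-145\right) = - \left(\frac{1}{2 \cdot 8} + 76\right) \left(-145\right) = - \left(\frac{1}{2} \cdot \frac{1}{8} + 76\right) \left(-145\right) = - \left(\frac{1}{16} + 76\right) \left(-145\right) = - \frac{1217 \left(-145\right)}{16} = \left(-1\right) \left(- \frac{176465}{16}\right) = \frac{176465}{16}$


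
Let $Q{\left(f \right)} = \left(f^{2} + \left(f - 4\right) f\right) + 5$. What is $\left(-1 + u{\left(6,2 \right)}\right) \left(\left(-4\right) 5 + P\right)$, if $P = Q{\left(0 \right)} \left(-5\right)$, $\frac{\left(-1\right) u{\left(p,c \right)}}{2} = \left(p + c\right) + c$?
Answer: $945$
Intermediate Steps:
$u{\left(p,c \right)} = - 4 c - 2 p$ ($u{\left(p,c \right)} = - 2 \left(\left(p + c\right) + c\right) = - 2 \left(\left(c + p\right) + c\right) = - 2 \left(p + 2 c\right) = - 4 c - 2 p$)
$Q{\left(f \right)} = 5 + f^{2} + f \left(-4 + f\right)$ ($Q{\left(f \right)} = \left(f^{2} + \left(f - 4\right) f\right) + 5 = \left(f^{2} + \left(-4 + f\right) f\right) + 5 = \left(f^{2} + f \left(-4 + f\right)\right) + 5 = 5 + f^{2} + f \left(-4 + f\right)$)
$P = -25$ ($P = \left(5 - 0 + 2 \cdot 0^{2}\right) \left(-5\right) = \left(5 + 0 + 2 \cdot 0\right) \left(-5\right) = \left(5 + 0 + 0\right) \left(-5\right) = 5 \left(-5\right) = -25$)
$\left(-1 + u{\left(6,2 \right)}\right) \left(\left(-4\right) 5 + P\right) = \left(-1 - 20\right) \left(\left(-4\right) 5 - 25\right) = \left(-1 - 20\right) \left(-20 - 25\right) = \left(-1 - 20\right) \left(-45\right) = \left(-21\right) \left(-45\right) = 945$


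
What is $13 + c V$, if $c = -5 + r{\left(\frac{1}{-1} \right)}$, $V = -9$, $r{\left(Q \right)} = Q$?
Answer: $67$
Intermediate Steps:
$c = -6$ ($c = -5 + \frac{1}{-1} = -5 - 1 = -6$)
$13 + c V = 13 - -54 = 13 + 54 = 67$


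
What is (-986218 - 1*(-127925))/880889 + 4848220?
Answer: 4270742809287/880889 ≈ 4.8482e+6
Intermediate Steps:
(-986218 - 1*(-127925))/880889 + 4848220 = (-986218 + 127925)*(1/880889) + 4848220 = -858293*1/880889 + 4848220 = -858293/880889 + 4848220 = 4270742809287/880889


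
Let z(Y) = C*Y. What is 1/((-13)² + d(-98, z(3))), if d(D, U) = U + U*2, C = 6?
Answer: 1/223 ≈ 0.0044843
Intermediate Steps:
z(Y) = 6*Y
d(D, U) = 3*U (d(D, U) = U + 2*U = 3*U)
1/((-13)² + d(-98, z(3))) = 1/((-13)² + 3*(6*3)) = 1/(169 + 3*18) = 1/(169 + 54) = 1/223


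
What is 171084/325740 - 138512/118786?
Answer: -1033188119/1612222985 ≈ -0.64085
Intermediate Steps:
171084/325740 - 138512/118786 = 171084*(1/325740) - 138512*1/118786 = 14257/27145 - 69256/59393 = -1033188119/1612222985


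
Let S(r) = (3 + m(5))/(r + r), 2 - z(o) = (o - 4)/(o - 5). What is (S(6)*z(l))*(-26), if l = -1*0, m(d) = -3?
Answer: 0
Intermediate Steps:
l = 0
z(o) = 2 - (-4 + o)/(-5 + o) (z(o) = 2 - (o - 4)/(o - 5) = 2 - (-4 + o)/(-5 + o))
S(r) = 0 (S(r) = (3 - 3)/(r + r) = 0/((2*r)) = 0*(1/(2*r)) = 0)
(S(6)*z(l))*(-26) = (0*((-6 + 0)/(-5 + 0)))*(-26) = (0*(-6/(-5)))*(-26) = (0*(-⅕*(-6)))*(-26) = (0*(6/5))*(-26) = 0*(-26) = 0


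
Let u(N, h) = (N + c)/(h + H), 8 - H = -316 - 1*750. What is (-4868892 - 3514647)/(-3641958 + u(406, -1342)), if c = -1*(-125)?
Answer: 748929484/325348425 ≈ 2.3019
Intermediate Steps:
c = 125
H = 1074 (H = 8 - (-316 - 1*750) = 8 - (-316 - 750) = 8 - 1*(-1066) = 8 + 1066 = 1074)
u(N, h) = (125 + N)/(1074 + h) (u(N, h) = (N + 125)/(h + 1074) = (125 + N)/(1074 + h))
(-4868892 - 3514647)/(-3641958 + u(406, -1342)) = (-4868892 - 3514647)/(-3641958 + (125 + 406)/(1074 - 1342)) = -8383539/(-3641958 + 531/(-268)) = -8383539/(-3641958 - 1/268*531) = -8383539/(-3641958 - 531/268) = -8383539/(-976045275/268) = -8383539*(-268/976045275) = 748929484/325348425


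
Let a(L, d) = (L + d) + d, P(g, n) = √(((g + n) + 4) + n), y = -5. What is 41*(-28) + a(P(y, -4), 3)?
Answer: -1142 + 3*I ≈ -1142.0 + 3.0*I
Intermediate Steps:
P(g, n) = √(4 + g + 2*n) (P(g, n) = √((4 + g + n) + n) = √(4 + g + 2*n))
a(L, d) = L + 2*d
41*(-28) + a(P(y, -4), 3) = 41*(-28) + (√(4 - 5 + 2*(-4)) + 2*3) = -1148 + (√(4 - 5 - 8) + 6) = -1148 + (√(-9) + 6) = -1148 + (3*I + 6) = -1148 + (6 + 3*I) = -1142 + 3*I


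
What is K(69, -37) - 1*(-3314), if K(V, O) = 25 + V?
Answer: 3408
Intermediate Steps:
K(69, -37) - 1*(-3314) = (25 + 69) - 1*(-3314) = 94 + 3314 = 3408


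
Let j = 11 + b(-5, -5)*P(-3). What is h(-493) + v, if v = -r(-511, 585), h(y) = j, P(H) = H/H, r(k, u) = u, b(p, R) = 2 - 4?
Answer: -576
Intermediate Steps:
b(p, R) = -2
P(H) = 1
j = 9 (j = 11 - 2*1 = 11 - 2 = 9)
h(y) = 9
v = -585 (v = -1*585 = -585)
h(-493) + v = 9 - 585 = -576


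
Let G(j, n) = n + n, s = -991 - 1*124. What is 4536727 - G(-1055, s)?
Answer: 4538957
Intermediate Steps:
s = -1115 (s = -991 - 124 = -1115)
G(j, n) = 2*n
4536727 - G(-1055, s) = 4536727 - 2*(-1115) = 4536727 - 1*(-2230) = 4536727 + 2230 = 4538957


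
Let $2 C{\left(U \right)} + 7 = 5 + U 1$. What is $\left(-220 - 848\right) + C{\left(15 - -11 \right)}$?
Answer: $-1056$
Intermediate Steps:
$C{\left(U \right)} = -1 + \frac{U}{2}$ ($C{\left(U \right)} = - \frac{7}{2} + \frac{5 + U 1}{2} = - \frac{7}{2} + \frac{5 + U}{2} = - \frac{7}{2} + \left(\frac{5}{2} + \frac{U}{2}\right) = -1 + \frac{U}{2}$)
$\left(-220 - 848\right) + C{\left(15 - -11 \right)} = \left(-220 - 848\right) - \left(1 - \frac{15 - -11}{2}\right) = \left(-220 - 848\right) - \left(1 - \frac{15 + 11}{2}\right) = -1068 + \left(-1 + \frac{1}{2} \cdot 26\right) = -1068 + \left(-1 + 13\right) = -1068 + 12 = -1056$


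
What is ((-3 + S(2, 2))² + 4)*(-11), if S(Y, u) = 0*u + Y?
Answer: -55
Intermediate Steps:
S(Y, u) = Y (S(Y, u) = 0 + Y = Y)
((-3 + S(2, 2))² + 4)*(-11) = ((-3 + 2)² + 4)*(-11) = ((-1)² + 4)*(-11) = (1 + 4)*(-11) = 5*(-11) = -55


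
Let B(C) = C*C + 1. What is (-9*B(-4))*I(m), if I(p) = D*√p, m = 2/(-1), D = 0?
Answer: 0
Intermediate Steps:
m = -2 (m = 2*(-1) = -2)
B(C) = 1 + C² (B(C) = C² + 1 = 1 + C²)
I(p) = 0 (I(p) = 0*√p = 0)
(-9*B(-4))*I(m) = -9*(1 + (-4)²)*0 = -9*(1 + 16)*0 = -9*17*0 = -153*0 = 0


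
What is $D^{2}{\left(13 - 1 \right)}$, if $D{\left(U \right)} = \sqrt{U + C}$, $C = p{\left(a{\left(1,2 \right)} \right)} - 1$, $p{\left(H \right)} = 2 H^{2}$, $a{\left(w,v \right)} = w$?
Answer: $13$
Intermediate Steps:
$C = 1$ ($C = 2 \cdot 1^{2} - 1 = 2 \cdot 1 - 1 = 2 - 1 = 1$)
$D{\left(U \right)} = \sqrt{1 + U}$ ($D{\left(U \right)} = \sqrt{U + 1} = \sqrt{1 + U}$)
$D^{2}{\left(13 - 1 \right)} = \left(\sqrt{1 + \left(13 - 1\right)}\right)^{2} = \left(\sqrt{1 + 12}\right)^{2} = \left(\sqrt{13}\right)^{2} = 13$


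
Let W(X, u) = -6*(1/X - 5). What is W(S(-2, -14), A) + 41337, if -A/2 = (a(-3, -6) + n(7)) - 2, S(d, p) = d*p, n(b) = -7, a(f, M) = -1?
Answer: 579135/14 ≈ 41367.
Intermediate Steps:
A = 20 (A = -2*((-1 - 7) - 2) = -2*(-8 - 2) = -2*(-10) = 20)
W(X, u) = 30 - 6/X (W(X, u) = -6*(-5 + 1/X) = 30 - 6/X)
W(S(-2, -14), A) + 41337 = (30 - 6/((-2*(-14)))) + 41337 = (30 - 6/28) + 41337 = (30 - 6*1/28) + 41337 = (30 - 3/14) + 41337 = 417/14 + 41337 = 579135/14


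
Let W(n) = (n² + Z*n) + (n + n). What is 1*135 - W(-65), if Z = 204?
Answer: 9300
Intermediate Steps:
W(n) = n² + 206*n (W(n) = (n² + 204*n) + (n + n) = (n² + 204*n) + 2*n = n² + 206*n)
1*135 - W(-65) = 1*135 - (-65)*(206 - 65) = 135 - (-65)*141 = 135 - 1*(-9165) = 135 + 9165 = 9300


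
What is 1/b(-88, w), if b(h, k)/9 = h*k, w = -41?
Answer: 1/32472 ≈ 3.0796e-5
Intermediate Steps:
b(h, k) = 9*h*k (b(h, k) = 9*(h*k) = 9*h*k)
1/b(-88, w) = 1/(9*(-88)*(-41)) = 1/32472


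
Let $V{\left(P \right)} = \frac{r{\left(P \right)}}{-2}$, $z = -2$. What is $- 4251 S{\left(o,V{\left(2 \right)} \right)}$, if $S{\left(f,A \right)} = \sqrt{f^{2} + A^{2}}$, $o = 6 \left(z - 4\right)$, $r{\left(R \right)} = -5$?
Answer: $- \frac{4251 \sqrt{5209}}{2} \approx -1.534 \cdot 10^{5}$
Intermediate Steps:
$V{\left(P \right)} = \frac{5}{2}$ ($V{\left(P \right)} = - \frac{5}{-2} = \left(-5\right) \left(- \frac{1}{2}\right) = \frac{5}{2}$)
$o = -36$ ($o = 6 \left(-2 - 4\right) = 6 \left(-6\right) = -36$)
$S{\left(f,A \right)} = \sqrt{A^{2} + f^{2}}$
$- 4251 S{\left(o,V{\left(2 \right)} \right)} = - 4251 \sqrt{\left(\frac{5}{2}\right)^{2} + \left(-36\right)^{2}} = - 4251 \sqrt{\frac{25}{4} + 1296} = - 4251 \sqrt{\frac{5209}{4}} = - 4251 \frac{\sqrt{5209}}{2} = - \frac{4251 \sqrt{5209}}{2}$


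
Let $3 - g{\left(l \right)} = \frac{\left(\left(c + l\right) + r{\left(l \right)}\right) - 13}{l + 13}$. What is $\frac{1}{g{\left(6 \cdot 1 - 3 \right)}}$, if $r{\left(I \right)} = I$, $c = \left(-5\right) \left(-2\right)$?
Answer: $\frac{16}{45} \approx 0.35556$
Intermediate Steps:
$c = 10$
$g{\left(l \right)} = 3 - \frac{-3 + 2 l}{13 + l}$ ($g{\left(l \right)} = 3 - \frac{\left(\left(10 + l\right) + l\right) - 13}{l + 13} = 3 - \frac{\left(10 + 2 l\right) - 13}{13 + l} = 3 - \frac{-3 + 2 l}{13 + l}$)
$\frac{1}{g{\left(6 \cdot 1 - 3 \right)}} = \frac{1}{\frac{1}{13 + \left(6 \cdot 1 - 3\right)} \left(42 + \left(6 \cdot 1 - 3\right)\right)} = \frac{1}{\frac{1}{13 + \left(6 - 3\right)} \left(42 + \left(6 - 3\right)\right)} = \frac{1}{\frac{1}{13 + 3} \left(42 + 3\right)} = \frac{1}{\frac{1}{16} \cdot 45} = \frac{1}{\frac{45}{16}} = \frac{16}{45}$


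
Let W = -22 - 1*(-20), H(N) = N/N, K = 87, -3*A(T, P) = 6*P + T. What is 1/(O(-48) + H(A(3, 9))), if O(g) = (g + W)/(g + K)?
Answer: -39/11 ≈ -3.5455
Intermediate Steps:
A(T, P) = -2*P - T/3 (A(T, P) = -(6*P + T)/3 = -(T + 6*P)/3 = -2*P - T/3)
H(N) = 1
W = -2 (W = -22 + 20 = -2)
O(g) = (-2 + g)/(87 + g) (O(g) = (g - 2)/(g + 87) = (-2 + g)/(87 + g))
1/(O(-48) + H(A(3, 9))) = 1/((-2 - 48)/(87 - 48) + 1) = 1/(-50/39 + 1) = 1/(-11/39) = -39/11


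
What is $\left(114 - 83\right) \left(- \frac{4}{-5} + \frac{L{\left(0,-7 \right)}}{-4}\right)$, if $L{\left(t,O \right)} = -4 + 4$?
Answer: $\frac{124}{5} \approx 24.8$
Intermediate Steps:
$L{\left(t,O \right)} = 0$
$\left(114 - 83\right) \left(- \frac{4}{-5} + \frac{L{\left(0,-7 \right)}}{-4}\right) = \left(114 - 83\right) \left(- \frac{4}{-5} + \frac{0}{-4}\right) = 31 \left(\left(-4\right) \left(- \frac{1}{5}\right) + 0 \left(- \frac{1}{4}\right)\right) = 31 \left(\frac{4}{5} + 0\right) = 31 \cdot \frac{4}{5} = \frac{124}{5}$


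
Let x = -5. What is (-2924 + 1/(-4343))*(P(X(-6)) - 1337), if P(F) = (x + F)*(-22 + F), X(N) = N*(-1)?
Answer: 17181656349/4343 ≈ 3.9562e+6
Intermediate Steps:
X(N) = -N
P(F) = (-22 + F)*(-5 + F) (P(F) = (-5 + F)*(-22 + F) = (-22 + F)*(-5 + F))
(-2924 + 1/(-4343))*(P(X(-6)) - 1337) = (-2924 + 1/(-4343))*((110 + (-1*(-6))² - (-27)*(-6)) - 1337) = (-2924 - 1/4343)*((110 + 6² - 27*6) - 1337) = -12698933*((110 + 36 - 162) - 1337)/4343 = -12698933*(-16 - 1337)/4343 = -12698933/4343*(-1353) = 17181656349/4343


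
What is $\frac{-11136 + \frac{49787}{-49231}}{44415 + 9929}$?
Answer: $- \frac{548286203}{2675409464} \approx -0.20494$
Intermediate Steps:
$\frac{-11136 + \frac{49787}{-49231}}{44415 + 9929} = \frac{-11136 + 49787 \left(- \frac{1}{49231}\right)}{54344} = \left(-11136 - \frac{49787}{49231}\right) \frac{1}{54344} = \left(- \frac{548286203}{49231}\right) \frac{1}{54344} = - \frac{548286203}{2675409464}$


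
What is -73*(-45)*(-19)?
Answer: -62415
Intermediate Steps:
-73*(-45)*(-19) = 3285*(-19) = -62415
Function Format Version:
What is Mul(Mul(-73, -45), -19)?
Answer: -62415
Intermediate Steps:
Mul(Mul(-73, -45), -19) = Mul(3285, -19) = -62415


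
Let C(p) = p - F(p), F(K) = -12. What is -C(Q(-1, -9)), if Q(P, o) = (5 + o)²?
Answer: -28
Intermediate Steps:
C(p) = 12 + p (C(p) = p - 1*(-12) = p + 12 = 12 + p)
-C(Q(-1, -9)) = -(12 + (5 - 9)²) = -(12 + (-4)²) = -(12 + 16) = -1*28 = -28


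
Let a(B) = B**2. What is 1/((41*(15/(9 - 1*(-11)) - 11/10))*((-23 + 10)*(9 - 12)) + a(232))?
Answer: 20/1065287 ≈ 1.8774e-5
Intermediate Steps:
1/((41*(15/(9 - 1*(-11)) - 11/10))*((-23 + 10)*(9 - 12)) + a(232)) = 1/((41*(15/(9 - 1*(-11)) - 11/10))*((-23 + 10)*(9 - 12)) + 232**2) = 1/((41*(15/(9 + 11) - 11*1/10))*(-13*(-3)) + 53824) = 1/((41*(15/20 - 11/10))*39 + 53824) = 1/((41*(15*(1/20) - 11/10))*39 + 53824) = 1/((41*(3/4 - 11/10))*39 + 53824) = 1/((41*(-7/20))*39 + 53824) = 1/(-287/20*39 + 53824) = 1/(-11193/20 + 53824) = 1/(1065287/20) = 20/1065287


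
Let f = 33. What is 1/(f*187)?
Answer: 1/6171 ≈ 0.00016205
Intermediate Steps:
1/(f*187) = 1/(33*187) = 1/6171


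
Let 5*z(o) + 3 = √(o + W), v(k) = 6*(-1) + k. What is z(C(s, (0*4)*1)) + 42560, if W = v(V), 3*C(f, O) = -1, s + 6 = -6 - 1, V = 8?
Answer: 212797/5 + √15/15 ≈ 42560.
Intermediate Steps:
s = -13 (s = -6 + (-6 - 1) = -6 - 7 = -13)
C(f, O) = -⅓ (C(f, O) = (⅓)*(-1) = -⅓)
v(k) = -6 + k
W = 2 (W = -6 + 8 = 2)
z(o) = -⅗ + √(2 + o)/5 (z(o) = -⅗ + √(o + 2)/5 = -⅗ + √(2 + o)/5)
z(C(s, (0*4)*1)) + 42560 = (-⅗ + √(2 - ⅓)/5) + 42560 = (-⅗ + √(5/3)/5) + 42560 = (-⅗ + (√15/3)/5) + 42560 = (-⅗ + √15/15) + 42560 = 212797/5 + √15/15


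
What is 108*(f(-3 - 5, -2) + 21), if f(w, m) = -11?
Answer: 1080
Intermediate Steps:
108*(f(-3 - 5, -2) + 21) = 108*(-11 + 21) = 108*10 = 1080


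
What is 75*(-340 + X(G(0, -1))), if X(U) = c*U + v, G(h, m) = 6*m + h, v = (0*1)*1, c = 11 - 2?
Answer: -29550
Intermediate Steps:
c = 9
v = 0 (v = 0*1 = 0)
G(h, m) = h + 6*m
X(U) = 9*U (X(U) = 9*U + 0 = 9*U)
75*(-340 + X(G(0, -1))) = 75*(-340 + 9*(0 + 6*(-1))) = 75*(-340 + 9*(0 - 6)) = 75*(-340 + 9*(-6)) = 75*(-340 - 54) = 75*(-394) = -29550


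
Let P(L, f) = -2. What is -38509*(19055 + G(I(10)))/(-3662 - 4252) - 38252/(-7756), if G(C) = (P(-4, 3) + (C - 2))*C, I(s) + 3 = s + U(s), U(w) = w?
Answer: 719697190529/7672623 ≈ 93801.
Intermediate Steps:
I(s) = -3 + 2*s (I(s) = -3 + (s + s) = -3 + 2*s)
G(C) = C*(-4 + C) (G(C) = (-2 + (C - 2))*C = (-2 + (-2 + C))*C = (-4 + C)*C = C*(-4 + C))
-38509*(19055 + G(I(10)))/(-3662 - 4252) - 38252/(-7756) = -38509*(19055 + (-3 + 2*10)*(-4 + (-3 + 2*10)))/(-3662 - 4252) - 38252/(-7756) = -(-733788995/7914 - 38509*(-4 + (-3 + 20))*(-3 + 20)/7914) - 38252*(-1/7756) = -(-733788995/7914 - 654653*(-4 + 17)/7914) + 9563/1939 = -38509/((-7914/(19055 + 17*13))) + 9563/1939 = -38509/((-7914/(19055 + 221))) + 9563/1939 = -38509/((-7914/19276)) + 9563/1939 = -38509/((-7914*1/19276)) + 9563/1939 = -38509/(-3957/9638) + 9563/1939 = -38509*(-9638/3957) + 9563/1939 = 371149742/3957 + 9563/1939 = 719697190529/7672623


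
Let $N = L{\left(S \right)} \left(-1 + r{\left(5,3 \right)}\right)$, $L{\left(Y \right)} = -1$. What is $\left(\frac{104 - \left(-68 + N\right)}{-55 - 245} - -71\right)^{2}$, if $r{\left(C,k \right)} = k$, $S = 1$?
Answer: $\frac{12397441}{2500} \approx 4959.0$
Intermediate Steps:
$N = -2$ ($N = - (-1 + 3) = \left(-1\right) 2 = -2$)
$\left(\frac{104 - \left(-68 + N\right)}{-55 - 245} - -71\right)^{2} = \left(\frac{104 + \left(68 - -2\right)}{-55 - 245} - -71\right)^{2} = \left(\frac{104 + \left(68 + 2\right)}{-300} + \left(-120 + 191\right)\right)^{2} = \left(\left(104 + 70\right) \left(- \frac{1}{300}\right) + 71\right)^{2} = \left(174 \left(- \frac{1}{300}\right) + 71\right)^{2} = \left(- \frac{29}{50} + 71\right)^{2} = \left(\frac{3521}{50}\right)^{2} = \frac{12397441}{2500}$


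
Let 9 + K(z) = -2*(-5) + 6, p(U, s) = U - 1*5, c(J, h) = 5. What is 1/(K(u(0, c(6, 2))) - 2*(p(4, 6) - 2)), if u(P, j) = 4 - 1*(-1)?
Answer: 1/13 ≈ 0.076923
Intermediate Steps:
u(P, j) = 5 (u(P, j) = 4 + 1 = 5)
p(U, s) = -5 + U (p(U, s) = U - 5 = -5 + U)
K(z) = 7 (K(z) = -9 + (-2*(-5) + 6) = -9 + (10 + 6) = -9 + 16 = 7)
1/(K(u(0, c(6, 2))) - 2*(p(4, 6) - 2)) = 1/(7 - 2*((-5 + 4) - 2)) = 1/(7 - 2*(-1 - 2)) = 1/(7 - 2*(-3)) = 1/(7 + 6) = 1/13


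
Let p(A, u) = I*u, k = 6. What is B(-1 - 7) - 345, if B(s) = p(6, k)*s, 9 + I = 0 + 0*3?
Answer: 87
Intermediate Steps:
I = -9 (I = -9 + (0 + 0*3) = -9 + (0 + 0) = -9 + 0 = -9)
p(A, u) = -9*u
B(s) = -54*s (B(s) = (-9*6)*s = -54*s)
B(-1 - 7) - 345 = -54*(-1 - 7) - 345 = -54*(-8) - 345 = 432 - 345 = 87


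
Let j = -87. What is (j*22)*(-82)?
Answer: 156948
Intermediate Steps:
(j*22)*(-82) = -87*22*(-82) = -1914*(-82) = 156948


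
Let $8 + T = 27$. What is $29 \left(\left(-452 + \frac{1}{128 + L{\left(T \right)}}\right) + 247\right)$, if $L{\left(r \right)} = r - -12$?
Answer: $- \frac{945226}{159} \approx -5944.8$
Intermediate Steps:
$T = 19$ ($T = -8 + 27 = 19$)
$L{\left(r \right)} = 12 + r$ ($L{\left(r \right)} = r + 12 = 12 + r$)
$29 \left(\left(-452 + \frac{1}{128 + L{\left(T \right)}}\right) + 247\right) = 29 \left(\left(-452 + \frac{1}{128 + \left(12 + 19\right)}\right) + 247\right) = 29 \left(\left(-452 + \frac{1}{128 + 31}\right) + 247\right) = 29 \left(\left(-452 + \frac{1}{159}\right) + 247\right) = 29 \left(- \frac{71867}{159} + 247\right) = 29 \left(- \frac{32594}{159}\right) = - \frac{945226}{159}$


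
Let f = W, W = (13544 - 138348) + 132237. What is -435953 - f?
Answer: -443386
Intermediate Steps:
W = 7433 (W = -124804 + 132237 = 7433)
f = 7433
-435953 - f = -435953 - 1*7433 = -435953 - 7433 = -443386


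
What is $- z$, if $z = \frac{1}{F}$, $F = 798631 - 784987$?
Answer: $- \frac{1}{13644} \approx -7.3292 \cdot 10^{-5}$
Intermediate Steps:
$F = 13644$
$z = \frac{1}{13644} \approx 7.3292 \cdot 10^{-5}$
$- z = \left(-1\right) \frac{1}{13644} = - \frac{1}{13644}$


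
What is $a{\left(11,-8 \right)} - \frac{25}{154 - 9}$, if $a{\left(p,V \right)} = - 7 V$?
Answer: $\frac{1619}{29} \approx 55.828$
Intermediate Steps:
$a{\left(11,-8 \right)} - \frac{25}{154 - 9} = \left(-7\right) \left(-8\right) - \frac{25}{154 - 9} = 56 - \frac{25}{145} = 56 - \frac{5}{29} = \frac{1619}{29}$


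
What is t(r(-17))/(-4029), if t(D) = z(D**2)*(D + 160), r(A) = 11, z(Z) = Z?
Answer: -6897/1343 ≈ -5.1355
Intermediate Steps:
t(D) = D**2*(160 + D) (t(D) = D**2*(D + 160) = D**2*(160 + D))
t(r(-17))/(-4029) = (11**2*(160 + 11))/(-4029) = (121*171)*(-1/4029) = 20691*(-1/4029) = -6897/1343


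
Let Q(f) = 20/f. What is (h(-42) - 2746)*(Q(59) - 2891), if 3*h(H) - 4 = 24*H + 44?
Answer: 522903234/59 ≈ 8.8628e+6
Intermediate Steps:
h(H) = 16 + 8*H (h(H) = 4/3 + (24*H + 44)/3 = 4/3 + (44 + 24*H)/3 = 4/3 + (44/3 + 8*H) = 16 + 8*H)
(h(-42) - 2746)*(Q(59) - 2891) = ((16 + 8*(-42)) - 2746)*(20/59 - 2891) = ((16 - 336) - 2746)*(20*(1/59) - 2891) = (-320 - 2746)*(20/59 - 2891) = -3066*(-170549/59) = 522903234/59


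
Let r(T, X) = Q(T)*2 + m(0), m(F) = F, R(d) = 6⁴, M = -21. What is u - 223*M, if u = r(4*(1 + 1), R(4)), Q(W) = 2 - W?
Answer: 4671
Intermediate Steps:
R(d) = 1296
r(T, X) = 4 - 2*T (r(T, X) = (2 - T)*2 + 0 = (4 - 2*T) + 0 = 4 - 2*T)
u = -12 (u = 4 - 8*(1 + 1) = 4 - 8*2 = 4 - 2*8 = 4 - 16 = -12)
u - 223*M = -12 - 223*(-21) = -12 + 4683 = 4671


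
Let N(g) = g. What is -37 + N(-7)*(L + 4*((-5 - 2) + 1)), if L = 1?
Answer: 124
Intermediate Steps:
-37 + N(-7)*(L + 4*((-5 - 2) + 1)) = -37 - 7*(1 + 4*((-5 - 2) + 1)) = -37 - 7*(1 + 4*(-7 + 1)) = -37 - 7*(1 + 4*(-6)) = -37 - 7*(1 - 24) = -37 - 7*(-23) = -37 + 161 = 124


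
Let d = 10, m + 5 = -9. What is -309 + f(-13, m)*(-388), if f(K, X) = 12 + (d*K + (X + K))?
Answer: 55951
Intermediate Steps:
m = -14 (m = -5 - 9 = -14)
f(K, X) = 12 + X + 11*K (f(K, X) = 12 + (10*K + (X + K)) = 12 + (10*K + (K + X)) = 12 + (X + 11*K) = 12 + X + 11*K)
-309 + f(-13, m)*(-388) = -309 + (12 - 14 + 11*(-13))*(-388) = -309 + (12 - 14 - 143)*(-388) = -309 - 145*(-388) = -309 + 56260 = 55951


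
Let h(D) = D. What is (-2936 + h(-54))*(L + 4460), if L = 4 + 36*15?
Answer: -14961960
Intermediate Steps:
L = 544 (L = 4 + 540 = 544)
(-2936 + h(-54))*(L + 4460) = (-2936 - 54)*(544 + 4460) = -2990*5004 = -14961960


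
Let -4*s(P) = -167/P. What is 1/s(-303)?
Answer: -1212/167 ≈ -7.2575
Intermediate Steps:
s(P) = 167/(4*P) (s(P) = -(-167)/(4*P) = 167/(4*P))
1/s(-303) = 1/((167/4)/(-303)) = 1/((167/4)*(-1/303)) = 1/(-167/1212) = -1212/167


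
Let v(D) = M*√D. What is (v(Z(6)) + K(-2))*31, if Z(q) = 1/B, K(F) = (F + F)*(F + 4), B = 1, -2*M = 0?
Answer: -248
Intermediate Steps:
M = 0 (M = -½*0 = 0)
K(F) = 2*F*(4 + F) (K(F) = (2*F)*(4 + F) = 2*F*(4 + F))
Z(q) = 1 (Z(q) = 1/1 = 1)
v(D) = 0 (v(D) = 0*√D = 0)
(v(Z(6)) + K(-2))*31 = (0 + 2*(-2)*(4 - 2))*31 = (0 + 2*(-2)*2)*31 = (0 - 8)*31 = -8*31 = -248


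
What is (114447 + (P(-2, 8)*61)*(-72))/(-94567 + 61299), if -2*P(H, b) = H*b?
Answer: -79311/33268 ≈ -2.3840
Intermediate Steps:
P(H, b) = -H*b/2
(114447 + (P(-2, 8)*61)*(-72))/(-94567 + 61299) = (114447 + (-½*(-2)*8*61)*(-72))/(-94567 + 61299) = (114447 + (8*61)*(-72))/(-33268) = (114447 + 488*(-72))*(-1/33268) = (114447 - 35136)*(-1/33268) = 79311*(-1/33268) = -79311/33268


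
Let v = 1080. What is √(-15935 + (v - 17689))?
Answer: 12*I*√226 ≈ 180.4*I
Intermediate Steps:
√(-15935 + (v - 17689)) = √(-15935 + (1080 - 17689)) = √(-15935 - 16609) = √(-32544) = 12*I*√226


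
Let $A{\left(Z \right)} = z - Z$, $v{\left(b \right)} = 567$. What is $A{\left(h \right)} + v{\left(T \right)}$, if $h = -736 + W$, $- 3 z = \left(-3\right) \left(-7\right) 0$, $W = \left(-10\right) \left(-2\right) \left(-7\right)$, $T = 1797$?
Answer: $1443$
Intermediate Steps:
$W = -140$ ($W = 20 \left(-7\right) = -140$)
$z = 0$ ($z = - \frac{\left(-3\right) \left(-7\right) 0}{3} = - \frac{21 \cdot 0}{3} = \left(- \frac{1}{3}\right) 0 = 0$)
$h = -876$ ($h = -736 - 140 = -876$)
$A{\left(Z \right)} = - Z$ ($A{\left(Z \right)} = 0 - Z = - Z$)
$A{\left(h \right)} + v{\left(T \right)} = \left(-1\right) \left(-876\right) + 567 = 876 + 567 = 1443$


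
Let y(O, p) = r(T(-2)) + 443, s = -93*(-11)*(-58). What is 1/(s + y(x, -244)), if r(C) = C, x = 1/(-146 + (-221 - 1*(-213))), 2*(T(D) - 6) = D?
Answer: -1/58886 ≈ -1.6982e-5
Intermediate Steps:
T(D) = 6 + D/2
x = -1/154 (x = 1/(-146 + (-221 + 213)) = 1/(-146 - 8) = 1/(-154) = -1/154 ≈ -0.0064935)
s = -59334 (s = 1023*(-58) = -59334)
y(O, p) = 448 (y(O, p) = (6 + (½)*(-2)) + 443 = (6 - 1) + 443 = 5 + 443 = 448)
1/(s + y(x, -244)) = 1/(-59334 + 448) = 1/(-58886) = -1/58886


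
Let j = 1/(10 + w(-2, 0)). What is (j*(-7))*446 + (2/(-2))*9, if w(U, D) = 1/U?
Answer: -6415/19 ≈ -337.63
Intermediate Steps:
j = 2/19 (j = 1/(10 + 1/(-2)) = 1/(10 - ½) = 1/(19/2) = 2/19 ≈ 0.10526)
(j*(-7))*446 + (2/(-2))*9 = ((2/19)*(-7))*446 + (2/(-2))*9 = -14/19*446 + (2*(-½))*9 = -6244/19 - 1*9 = -6244/19 - 9 = -6415/19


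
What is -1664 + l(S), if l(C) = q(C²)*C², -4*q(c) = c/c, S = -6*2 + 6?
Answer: -1673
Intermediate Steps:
S = -6 (S = -12 + 6 = -6)
q(c) = -¼ (q(c) = -c/(4*c) = -¼*1 = -¼)
l(C) = -C²/4
-1664 + l(S) = -1664 - ¼*(-6)² = -1664 - ¼*36 = -1664 - 9 = -1673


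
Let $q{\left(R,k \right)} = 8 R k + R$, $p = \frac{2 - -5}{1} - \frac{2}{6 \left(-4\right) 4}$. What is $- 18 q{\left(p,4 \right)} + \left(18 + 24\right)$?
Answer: $- \frac{33027}{8} \approx -4128.4$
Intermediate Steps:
$p = \frac{337}{48}$ ($p = \left(2 + 5\right) 1 - \frac{2}{\left(-24\right) 4} = 7 \cdot 1 - \frac{2}{-96} = 7 - - \frac{1}{48} = 7 + \frac{1}{48} = \frac{337}{48} \approx 7.0208$)
$q{\left(R,k \right)} = R + 8 R k$ ($q{\left(R,k \right)} = 8 R k + R = R + 8 R k$)
$- 18 q{\left(p,4 \right)} + \left(18 + 24\right) = - 18 \frac{337 \left(1 + 8 \cdot 4\right)}{48} + \left(18 + 24\right) = - 18 \frac{337 \left(1 + 32\right)}{48} + 42 = - 18 \cdot \frac{337}{48} \cdot 33 + 42 = \left(-18\right) \frac{3707}{16} + 42 = - \frac{33363}{8} + 42 = - \frac{33027}{8}$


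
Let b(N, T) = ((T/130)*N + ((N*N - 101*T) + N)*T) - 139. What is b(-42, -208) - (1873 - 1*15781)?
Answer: -23570019/5 ≈ -4.7140e+6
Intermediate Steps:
b(N, T) = -139 + T*(N + N**2 - 101*T) + N*T/130 (b(N, T) = ((T*(1/130))*N + ((N**2 - 101*T) + N)*T) - 139 = ((T/130)*N + (N + N**2 - 101*T)*T) - 139 = (N*T/130 + T*(N + N**2 - 101*T)) - 139 = (T*(N + N**2 - 101*T) + N*T/130) - 139 = -139 + T*(N + N**2 - 101*T) + N*T/130)
b(-42, -208) - (1873 - 1*15781) = (-139 - 101*(-208)**2 - 208*(-42)**2 + (131/130)*(-42)*(-208)) - (1873 - 1*15781) = (-139 - 101*43264 - 208*1764 + 44016/5) - (1873 - 15781) = (-139 - 4369664 - 366912 + 44016/5) - 1*(-13908) = -23639559/5 + 13908 = -23570019/5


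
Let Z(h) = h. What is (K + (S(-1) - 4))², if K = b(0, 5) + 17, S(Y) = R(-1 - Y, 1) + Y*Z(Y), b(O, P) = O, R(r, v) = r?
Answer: 196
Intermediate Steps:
S(Y) = -1 + Y² - Y (S(Y) = (-1 - Y) + Y*Y = (-1 - Y) + Y² = -1 + Y² - Y)
K = 17 (K = 0 + 17 = 17)
(K + (S(-1) - 4))² = (17 + ((-1 + (-1)² - 1*(-1)) - 4))² = (17 + ((-1 + 1 + 1) - 4))² = (17 + (1 - 4))² = (17 - 3)² = 14² = 196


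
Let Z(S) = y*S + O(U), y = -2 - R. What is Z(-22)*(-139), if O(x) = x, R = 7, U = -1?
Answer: -27383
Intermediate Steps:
y = -9 (y = -2 - 1*7 = -2 - 7 = -9)
Z(S) = -1 - 9*S (Z(S) = -9*S - 1 = -1 - 9*S)
Z(-22)*(-139) = (-1 - 9*(-22))*(-139) = (-1 + 198)*(-139) = 197*(-139) = -27383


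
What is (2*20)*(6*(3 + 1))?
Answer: 960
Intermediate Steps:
(2*20)*(6*(3 + 1)) = 40*(6*4) = 40*24 = 960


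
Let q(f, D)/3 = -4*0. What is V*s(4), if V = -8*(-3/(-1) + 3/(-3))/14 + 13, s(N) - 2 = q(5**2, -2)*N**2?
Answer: 166/7 ≈ 23.714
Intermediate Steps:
q(f, D) = 0 (q(f, D) = 3*(-4*0) = 3*0 = 0)
s(N) = 2 (s(N) = 2 + 0*N**2 = 2 + 0 = 2)
V = 83/7 (V = -8*(-3*(-1) + 3*(-1/3))/14 + 13 = -8*(3 - 1)/14 + 13 = -16/14 + 13 = -8*1/7 + 13 = -8/7 + 13 = 83/7 ≈ 11.857)
V*s(4) = (83/7)*2 = 166/7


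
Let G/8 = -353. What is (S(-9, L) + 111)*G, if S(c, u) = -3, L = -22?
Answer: -304992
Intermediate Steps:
G = -2824 (G = 8*(-353) = -2824)
(S(-9, L) + 111)*G = (-3 + 111)*(-2824) = 108*(-2824) = -304992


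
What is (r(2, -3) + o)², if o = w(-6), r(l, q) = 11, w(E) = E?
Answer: 25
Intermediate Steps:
o = -6
(r(2, -3) + o)² = (11 - 6)² = 5² = 25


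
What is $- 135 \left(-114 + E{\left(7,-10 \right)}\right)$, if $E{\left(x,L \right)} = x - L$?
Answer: $13095$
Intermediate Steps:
$- 135 \left(-114 + E{\left(7,-10 \right)}\right) = - 135 \left(-114 + \left(7 - -10\right)\right) = - 135 \left(-114 + \left(7 + 10\right)\right) = - 135 \left(-114 + 17\right) = \left(-135\right) \left(-97\right) = 13095$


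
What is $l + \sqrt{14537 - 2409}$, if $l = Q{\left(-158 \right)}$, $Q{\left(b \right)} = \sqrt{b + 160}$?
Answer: $\sqrt{2} + 4 \sqrt{758} \approx 111.54$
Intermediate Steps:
$Q{\left(b \right)} = \sqrt{160 + b}$
$l = \sqrt{2}$ ($l = \sqrt{160 - 158} = \sqrt{2} \approx 1.4142$)
$l + \sqrt{14537 - 2409} = \sqrt{2} + \sqrt{14537 - 2409} = \sqrt{2} + \sqrt{12128} = \sqrt{2} + 4 \sqrt{758}$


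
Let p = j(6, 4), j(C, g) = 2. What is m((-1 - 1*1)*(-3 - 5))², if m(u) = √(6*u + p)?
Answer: 98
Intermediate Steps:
p = 2
m(u) = √(2 + 6*u) (m(u) = √(6*u + 2) = √(2 + 6*u))
m((-1 - 1*1)*(-3 - 5))² = (√(2 + 6*((-1 - 1*1)*(-3 - 5))))² = (√(2 + 6*((-1 - 1)*(-8))))² = (√(2 + 6*(-2*(-8))))² = (√(2 + 6*16))² = (√(2 + 96))² = (√98)² = (7*√2)² = 98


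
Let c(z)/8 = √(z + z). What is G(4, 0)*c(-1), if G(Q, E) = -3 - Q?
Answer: -56*I*√2 ≈ -79.196*I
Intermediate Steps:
c(z) = 8*√2*√z (c(z) = 8*√(z + z) = 8*√(2*z) = 8*(√2*√z) = 8*√2*√z)
G(4, 0)*c(-1) = (-3 - 1*4)*(8*√2*√(-1)) = (-3 - 4)*(8*√2*I) = -56*I*√2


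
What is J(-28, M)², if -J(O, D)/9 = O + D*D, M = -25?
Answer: 28869129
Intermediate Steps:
J(O, D) = -9*O - 9*D² (J(O, D) = -9*(O + D*D) = -9*(O + D²) = -9*O - 9*D²)
J(-28, M)² = (-9*(-28) - 9*(-25)²)² = (252 - 9*625)² = (252 - 5625)² = (-5373)² = 28869129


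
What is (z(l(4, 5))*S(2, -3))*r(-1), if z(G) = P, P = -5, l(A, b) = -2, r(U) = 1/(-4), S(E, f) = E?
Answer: 5/2 ≈ 2.5000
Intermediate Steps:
r(U) = -¼
z(G) = -5
(z(l(4, 5))*S(2, -3))*r(-1) = -5*2*(-¼) = -10*(-¼) = 5/2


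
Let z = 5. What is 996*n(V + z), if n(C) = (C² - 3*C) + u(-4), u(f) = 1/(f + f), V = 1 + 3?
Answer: 107319/2 ≈ 53660.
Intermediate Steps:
V = 4
u(f) = 1/(2*f)
n(C) = -⅛ + C² - 3*C (n(C) = (C² - 3*C) + (½)/(-4) = (C² - 3*C) + (½)*(-¼) = (C² - 3*C) - ⅛ = -⅛ + C² - 3*C)
996*n(V + z) = 996*(-⅛ + (4 + 5)² - 3*(4 + 5)) = 996*(-⅛ + 9² - 3*9) = 996*(-⅛ + 81 - 27) = 996*(431/8) = 107319/2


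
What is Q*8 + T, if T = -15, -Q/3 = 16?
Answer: -399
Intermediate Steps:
Q = -48 (Q = -3*16 = -48)
Q*8 + T = -48*8 - 15 = -384 - 15 = -399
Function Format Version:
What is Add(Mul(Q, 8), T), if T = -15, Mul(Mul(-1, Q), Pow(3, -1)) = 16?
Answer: -399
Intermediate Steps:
Q = -48 (Q = Mul(-3, 16) = -48)
Add(Mul(Q, 8), T) = Add(Mul(-48, 8), -15) = Add(-384, -15) = -399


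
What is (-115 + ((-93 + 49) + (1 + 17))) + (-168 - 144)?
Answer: -453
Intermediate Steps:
(-115 + ((-93 + 49) + (1 + 17))) + (-168 - 144) = (-115 + (-44 + 18)) - 312 = (-115 - 26) - 312 = -141 - 312 = -453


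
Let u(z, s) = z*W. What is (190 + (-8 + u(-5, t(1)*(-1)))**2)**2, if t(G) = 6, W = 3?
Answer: 516961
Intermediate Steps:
u(z, s) = 3*z (u(z, s) = z*3 = 3*z)
(190 + (-8 + u(-5, t(1)*(-1)))**2)**2 = (190 + (-8 + 3*(-5))**2)**2 = (190 + (-8 - 15)**2)**2 = (190 + (-23)**2)**2 = (190 + 529)**2 = 719**2 = 516961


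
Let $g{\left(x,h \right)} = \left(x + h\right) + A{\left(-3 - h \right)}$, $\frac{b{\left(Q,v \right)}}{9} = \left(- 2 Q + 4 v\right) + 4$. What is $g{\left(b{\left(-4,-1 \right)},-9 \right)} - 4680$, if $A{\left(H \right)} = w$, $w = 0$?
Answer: $-4617$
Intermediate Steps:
$b{\left(Q,v \right)} = 36 - 18 Q + 36 v$ ($b{\left(Q,v \right)} = 9 \left(\left(- 2 Q + 4 v\right) + 4\right) = 9 \left(4 - 2 Q + 4 v\right) = 36 - 18 Q + 36 v$)
$A{\left(H \right)} = 0$
$g{\left(x,h \right)} = h + x$ ($g{\left(x,h \right)} = \left(x + h\right) + 0 = \left(h + x\right) + 0 = h + x$)
$g{\left(b{\left(-4,-1 \right)},-9 \right)} - 4680 = \left(-9 + \left(36 - -72 + 36 \left(-1\right)\right)\right) - 4680 = \left(-9 + \left(36 + 72 - 36\right)\right) - 4680 = \left(-9 + 72\right) - 4680 = 63 - 4680 = -4617$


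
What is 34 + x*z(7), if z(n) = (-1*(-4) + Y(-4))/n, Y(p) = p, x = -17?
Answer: 34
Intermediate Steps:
z(n) = 0 (z(n) = (-1*(-4) - 4)/n = (4 - 4)/n = 0/n = 0)
34 + x*z(7) = 34 - 17*0 = 34 + 0 = 34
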